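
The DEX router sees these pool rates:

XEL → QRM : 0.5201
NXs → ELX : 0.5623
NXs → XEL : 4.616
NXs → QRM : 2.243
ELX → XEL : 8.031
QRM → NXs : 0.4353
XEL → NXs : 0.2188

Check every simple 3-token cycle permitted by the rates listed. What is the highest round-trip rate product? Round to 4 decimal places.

1.0451

QRM→NXs→XEL→QRM: 0.4353 × 4.616 × 0.5201 = 1.04506
ELX→XEL→NXs→ELX: 8.031 × 0.2188 × 0.5623 = 0.98806
Maximum is QRM→NXs→XEL→QRM at 1.0451; arbitrage exists.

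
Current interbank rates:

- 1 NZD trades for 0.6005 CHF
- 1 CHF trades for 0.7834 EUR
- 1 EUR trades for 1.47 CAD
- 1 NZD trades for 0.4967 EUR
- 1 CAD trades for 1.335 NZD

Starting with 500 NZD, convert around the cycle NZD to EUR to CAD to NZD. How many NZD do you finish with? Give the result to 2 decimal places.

487.37

500 NZD × 0.4967 = 248.35 EUR
248.35 EUR × 1.47 = 365.0745 CAD
365.0745 CAD × 1.335 = 487.3744575 NZD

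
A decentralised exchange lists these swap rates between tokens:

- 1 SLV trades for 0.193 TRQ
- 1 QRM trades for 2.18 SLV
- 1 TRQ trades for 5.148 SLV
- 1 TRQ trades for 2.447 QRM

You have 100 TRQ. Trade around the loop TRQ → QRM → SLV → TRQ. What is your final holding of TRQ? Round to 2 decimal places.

102.96

100 TRQ × 2.447 = 244.7 QRM
244.7 QRM × 2.18 = 533.446 SLV
533.446 SLV × 0.193 = 102.955078 TRQ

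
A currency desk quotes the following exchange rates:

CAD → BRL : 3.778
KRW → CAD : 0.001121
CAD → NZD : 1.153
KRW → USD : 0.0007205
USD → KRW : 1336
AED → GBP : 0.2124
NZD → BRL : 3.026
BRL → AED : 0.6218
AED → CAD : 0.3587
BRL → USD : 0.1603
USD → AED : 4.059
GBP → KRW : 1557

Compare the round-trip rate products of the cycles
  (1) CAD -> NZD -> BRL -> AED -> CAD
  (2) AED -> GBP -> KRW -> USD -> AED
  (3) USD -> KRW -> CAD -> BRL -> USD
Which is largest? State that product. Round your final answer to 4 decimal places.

(1) 1.153 × 3.026 × 0.6218 × 0.3587 = 0.77818
(2) 0.2124 × 1557 × 0.0007205 × 4.059 = 0.96716
(3) 1336 × 0.001121 × 3.778 × 0.1603 = 0.90700
Highest is cycle (2) at 0.9672 (≤1, no arbitrage).

0.9672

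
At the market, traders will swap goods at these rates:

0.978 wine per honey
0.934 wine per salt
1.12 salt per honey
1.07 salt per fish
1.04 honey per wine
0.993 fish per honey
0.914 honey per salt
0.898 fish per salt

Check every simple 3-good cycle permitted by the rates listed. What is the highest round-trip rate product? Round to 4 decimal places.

1.0879

salt→wine→honey→salt: 0.934 × 1.04 × 1.12 = 1.08792
salt→honey→fish→salt: 0.914 × 0.993 × 1.07 = 0.97113
Maximum is salt→wine→honey→salt at 1.0879; arbitrage exists.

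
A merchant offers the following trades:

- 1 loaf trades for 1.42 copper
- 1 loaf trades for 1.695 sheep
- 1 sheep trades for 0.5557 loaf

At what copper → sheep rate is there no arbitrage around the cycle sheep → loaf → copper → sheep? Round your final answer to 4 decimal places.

1.2673

Known legs of the cycle: 0.5557 × 1.42 = 0.789094
For no arbitrage the full-cycle product must be 1, so the missing rate is 1 / 0.789094 ≈ 1.267276.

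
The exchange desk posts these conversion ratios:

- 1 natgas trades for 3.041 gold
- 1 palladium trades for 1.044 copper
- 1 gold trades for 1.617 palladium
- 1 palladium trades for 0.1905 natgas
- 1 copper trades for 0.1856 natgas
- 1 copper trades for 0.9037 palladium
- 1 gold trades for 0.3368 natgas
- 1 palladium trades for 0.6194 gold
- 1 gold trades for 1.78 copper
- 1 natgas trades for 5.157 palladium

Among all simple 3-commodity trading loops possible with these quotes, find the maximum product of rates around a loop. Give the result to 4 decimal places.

1.0758

natgas→palladium→gold→natgas: 5.157 × 0.6194 × 0.3368 = 1.07582
natgas→gold→copper→natgas: 3.041 × 1.78 × 0.1856 = 1.00465
natgas→palladium→copper→natgas: 5.157 × 1.044 × 0.1856 = 0.99925
gold→copper→palladium→gold: 1.78 × 0.9037 × 0.6194 = 0.99636
natgas→gold→palladium→natgas: 3.041 × 1.617 × 0.1905 = 0.93675
Maximum is natgas→palladium→gold→natgas at 1.0758; arbitrage exists.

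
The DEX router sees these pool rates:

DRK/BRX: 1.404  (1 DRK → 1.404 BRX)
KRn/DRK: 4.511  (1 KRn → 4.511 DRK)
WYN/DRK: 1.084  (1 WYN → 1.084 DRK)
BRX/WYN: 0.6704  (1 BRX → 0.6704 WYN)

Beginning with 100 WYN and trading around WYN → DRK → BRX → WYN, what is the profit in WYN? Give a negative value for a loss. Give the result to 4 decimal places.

100 WYN × 1.084 = 108.4 DRK
108.4 DRK × 1.404 = 152.1936 BRX
152.1936 BRX × 0.6704 = 102.03058944 WYN
Net change: 102.03058944 − 100 = 2.03058944 WYN

2.0306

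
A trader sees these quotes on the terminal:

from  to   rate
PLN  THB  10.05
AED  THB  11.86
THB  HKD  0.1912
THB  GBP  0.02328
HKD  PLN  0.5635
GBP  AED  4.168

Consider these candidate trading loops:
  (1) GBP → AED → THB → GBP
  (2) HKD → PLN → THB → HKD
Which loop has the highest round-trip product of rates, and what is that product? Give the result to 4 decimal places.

(1) 4.168 × 11.86 × 0.02328 = 1.15079
(2) 0.5635 × 10.05 × 0.1912 = 1.08280
Highest is cycle (1) at 1.1508 (>1, arbitrage).

1.1508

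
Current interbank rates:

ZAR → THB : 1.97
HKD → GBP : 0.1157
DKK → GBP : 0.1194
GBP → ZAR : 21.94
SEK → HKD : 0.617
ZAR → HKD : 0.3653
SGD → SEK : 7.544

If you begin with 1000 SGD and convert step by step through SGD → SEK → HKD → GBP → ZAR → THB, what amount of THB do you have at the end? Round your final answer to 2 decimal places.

1000 SGD × 7.544 = 7544 SEK
7544 SEK × 0.617 = 4654.648 HKD
4654.648 HKD × 0.1157 = 538.5427736 GBP
538.5427736 GBP × 21.94 = 11815.628452784 ZAR
11815.628452784 ZAR × 1.97 = 23276.78805198448 THB

23276.79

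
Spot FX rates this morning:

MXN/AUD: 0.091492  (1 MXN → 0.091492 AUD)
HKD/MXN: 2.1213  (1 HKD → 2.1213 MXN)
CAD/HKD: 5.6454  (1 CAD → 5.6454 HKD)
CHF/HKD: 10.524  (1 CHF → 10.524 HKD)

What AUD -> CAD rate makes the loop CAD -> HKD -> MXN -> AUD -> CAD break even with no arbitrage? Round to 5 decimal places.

Known legs of the cycle: 5.6454 × 2.1213 × 0.091492 = 1.09567040763384
For no arbitrage the full-cycle product must be 1, so the missing rate is 1 / 1.09567040763384 ≈ 0.9126832.

0.91268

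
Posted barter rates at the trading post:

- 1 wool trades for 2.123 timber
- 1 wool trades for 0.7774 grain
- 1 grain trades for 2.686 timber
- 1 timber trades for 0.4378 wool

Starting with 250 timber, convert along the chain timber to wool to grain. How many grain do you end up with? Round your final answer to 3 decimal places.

85.086

250 timber × 0.4378 = 109.45 wool
109.45 wool × 0.7774 = 85.08643 grain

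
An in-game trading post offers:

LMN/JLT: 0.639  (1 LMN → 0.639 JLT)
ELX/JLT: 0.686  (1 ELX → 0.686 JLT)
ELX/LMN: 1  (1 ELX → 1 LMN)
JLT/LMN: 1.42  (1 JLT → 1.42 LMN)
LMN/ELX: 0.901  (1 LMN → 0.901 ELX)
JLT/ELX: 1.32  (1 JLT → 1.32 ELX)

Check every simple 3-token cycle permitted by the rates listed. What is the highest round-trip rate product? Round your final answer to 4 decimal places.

LMN→ELX→JLT→LMN: 0.901 × 0.686 × 1.42 = 0.87768
LMN→JLT→ELX→LMN: 0.639 × 1.32 × 1 = 0.84348
Maximum is LMN→ELX→JLT→LMN at 0.8777; no arbitrage — every cycle loses value.

0.8777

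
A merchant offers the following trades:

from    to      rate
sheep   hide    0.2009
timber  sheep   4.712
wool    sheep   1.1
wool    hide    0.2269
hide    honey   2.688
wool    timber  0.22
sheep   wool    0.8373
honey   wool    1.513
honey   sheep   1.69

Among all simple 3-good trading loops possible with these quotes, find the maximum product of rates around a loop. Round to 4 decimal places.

wool→hide→honey→wool: 0.2269 × 2.688 × 1.513 = 0.92279
hide→honey→sheep→hide: 2.688 × 1.69 × 0.2009 = 0.91263
wool→timber→sheep→wool: 0.22 × 4.712 × 0.8373 = 0.86798
Maximum is wool→hide→honey→wool at 0.9228; no arbitrage — every cycle loses value.

0.9228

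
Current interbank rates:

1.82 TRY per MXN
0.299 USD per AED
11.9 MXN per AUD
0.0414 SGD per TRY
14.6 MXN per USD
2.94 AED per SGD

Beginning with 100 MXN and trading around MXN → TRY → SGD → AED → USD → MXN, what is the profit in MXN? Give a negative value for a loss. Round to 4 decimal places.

-3.2963

100 MXN × 1.82 = 182 TRY
182 TRY × 0.0414 = 7.5348 SGD
7.5348 SGD × 2.94 = 22.152312 AED
22.152312 AED × 0.299 = 6.623541288 USD
6.623541288 USD × 14.6 = 96.7037028048 MXN
Net change: 96.7037028048 − 100 = -3.2962971952 MXN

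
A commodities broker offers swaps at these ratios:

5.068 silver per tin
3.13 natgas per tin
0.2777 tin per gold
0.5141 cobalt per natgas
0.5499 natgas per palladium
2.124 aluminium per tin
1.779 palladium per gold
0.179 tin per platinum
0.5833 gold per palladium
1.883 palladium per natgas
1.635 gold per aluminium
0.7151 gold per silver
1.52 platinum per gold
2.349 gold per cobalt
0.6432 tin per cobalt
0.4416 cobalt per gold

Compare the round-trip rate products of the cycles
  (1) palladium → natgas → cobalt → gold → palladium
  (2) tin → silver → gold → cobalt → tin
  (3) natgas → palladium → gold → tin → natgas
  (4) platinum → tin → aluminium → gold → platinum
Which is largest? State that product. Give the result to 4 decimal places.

1.1814

(1) 0.5499 × 0.5141 × 2.349 × 1.779 = 1.18138
(2) 5.068 × 0.7151 × 0.4416 × 0.6432 = 1.02939
(3) 1.883 × 0.5833 × 0.2777 × 3.13 = 0.95469
(4) 0.179 × 2.124 × 1.635 × 1.52 = 0.94486
Highest is cycle (1) at 1.1814 (>1, arbitrage).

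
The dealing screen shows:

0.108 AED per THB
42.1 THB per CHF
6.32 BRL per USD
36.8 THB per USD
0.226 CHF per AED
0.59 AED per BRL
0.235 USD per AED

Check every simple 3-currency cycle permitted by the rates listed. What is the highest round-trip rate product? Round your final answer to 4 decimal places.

CHF→THB→AED→CHF: 42.1 × 0.108 × 0.226 = 1.02758
THB→AED→USD→THB: 0.108 × 0.235 × 36.8 = 0.93398
BRL→AED→USD→BRL: 0.59 × 0.235 × 6.32 = 0.87627
Maximum is CHF→THB→AED→CHF at 1.0276; arbitrage exists.

1.0276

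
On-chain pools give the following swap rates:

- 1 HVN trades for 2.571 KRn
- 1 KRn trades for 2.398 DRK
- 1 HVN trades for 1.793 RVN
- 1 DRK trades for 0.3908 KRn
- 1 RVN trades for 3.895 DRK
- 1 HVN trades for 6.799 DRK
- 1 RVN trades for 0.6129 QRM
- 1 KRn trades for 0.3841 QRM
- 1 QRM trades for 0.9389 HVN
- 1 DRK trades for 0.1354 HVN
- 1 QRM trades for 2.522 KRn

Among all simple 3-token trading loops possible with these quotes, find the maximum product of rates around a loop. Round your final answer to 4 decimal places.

1.0318

QRM→HVN→RVN→QRM: 0.9389 × 1.793 × 0.6129 = 1.03179
DRK→HVN→RVN→DRK: 0.1354 × 1.793 × 3.895 = 0.94560
KRn→QRM→HVN→KRn: 0.3841 × 0.9389 × 2.571 = 0.92718
KRn→DRK→HVN→KRn: 2.398 × 0.1354 × 2.571 = 0.83478
Maximum is QRM→HVN→RVN→QRM at 1.0318; arbitrage exists.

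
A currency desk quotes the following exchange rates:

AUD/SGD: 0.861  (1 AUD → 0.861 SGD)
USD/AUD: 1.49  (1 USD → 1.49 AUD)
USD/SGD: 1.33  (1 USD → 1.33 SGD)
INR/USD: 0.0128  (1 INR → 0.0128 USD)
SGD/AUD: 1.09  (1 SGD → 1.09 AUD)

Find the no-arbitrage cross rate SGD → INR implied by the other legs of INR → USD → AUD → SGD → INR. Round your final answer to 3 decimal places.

60.898

Known legs of the cycle: 0.0128 × 1.49 × 0.861 = 0.016420992
For no arbitrage the full-cycle product must be 1, so the missing rate is 1 / 0.016420992 ≈ 60.89766.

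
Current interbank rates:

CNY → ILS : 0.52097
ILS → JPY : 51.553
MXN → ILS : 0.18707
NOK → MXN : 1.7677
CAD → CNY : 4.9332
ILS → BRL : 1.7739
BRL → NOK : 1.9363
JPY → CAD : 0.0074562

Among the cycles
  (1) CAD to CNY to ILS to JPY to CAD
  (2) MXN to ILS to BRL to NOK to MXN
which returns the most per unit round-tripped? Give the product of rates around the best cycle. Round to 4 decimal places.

(1) 4.9332 × 0.52097 × 51.553 × 0.0074562 = 0.98790
(2) 0.18707 × 1.7739 × 1.9363 × 1.7677 = 1.13583
Highest is cycle (2) at 1.1358 (>1, arbitrage).

1.1358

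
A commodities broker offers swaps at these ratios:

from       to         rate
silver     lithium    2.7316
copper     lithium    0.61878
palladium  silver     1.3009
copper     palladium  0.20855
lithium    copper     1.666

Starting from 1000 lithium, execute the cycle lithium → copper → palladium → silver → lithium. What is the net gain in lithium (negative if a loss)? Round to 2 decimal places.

234.66

1000 lithium × 1.666 = 1666 copper
1666 copper × 0.20855 = 347.4443 palladium
347.4443 palladium × 1.3009 = 451.99028987 silver
451.99028987 silver × 2.7316 = 1234.656675808892 lithium
Net change: 1234.656675808892 − 1000 = 234.656675808892 lithium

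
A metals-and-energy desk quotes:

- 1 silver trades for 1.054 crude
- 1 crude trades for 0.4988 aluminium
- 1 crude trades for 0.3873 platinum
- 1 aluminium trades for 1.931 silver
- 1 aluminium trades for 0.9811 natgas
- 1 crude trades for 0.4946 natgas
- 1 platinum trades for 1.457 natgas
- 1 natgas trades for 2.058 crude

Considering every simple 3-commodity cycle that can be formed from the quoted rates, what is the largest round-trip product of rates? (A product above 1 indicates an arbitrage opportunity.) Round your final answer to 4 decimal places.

1.1613

natgas→crude→platinum→natgas: 2.058 × 0.3873 × 1.457 = 1.16132
crude→aluminium→silver→crude: 0.4988 × 1.931 × 1.054 = 1.01519
natgas→crude→aluminium→natgas: 2.058 × 0.4988 × 0.9811 = 1.00713
Maximum is natgas→crude→platinum→natgas at 1.1613; arbitrage exists.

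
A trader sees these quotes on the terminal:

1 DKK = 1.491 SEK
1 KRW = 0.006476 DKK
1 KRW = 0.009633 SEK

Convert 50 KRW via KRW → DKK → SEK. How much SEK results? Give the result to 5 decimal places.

50 KRW × 0.006476 = 0.3238 DKK
0.3238 DKK × 1.491 = 0.4827858 SEK

0.48279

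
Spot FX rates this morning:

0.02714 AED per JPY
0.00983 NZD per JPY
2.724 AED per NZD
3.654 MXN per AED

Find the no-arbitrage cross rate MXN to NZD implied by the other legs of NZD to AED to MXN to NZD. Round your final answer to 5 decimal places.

Known legs of the cycle: 2.724 × 3.654 = 9.953496
For no arbitrage the full-cycle product must be 1, so the missing rate is 1 / 9.953496 ≈ 0.1004672.

0.10047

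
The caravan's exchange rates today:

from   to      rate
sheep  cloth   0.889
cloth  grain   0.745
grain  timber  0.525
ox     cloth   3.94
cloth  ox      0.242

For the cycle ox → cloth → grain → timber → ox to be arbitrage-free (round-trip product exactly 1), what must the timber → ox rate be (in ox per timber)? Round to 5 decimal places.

0.64892

Known legs of the cycle: 3.94 × 0.745 × 0.525 = 1.5410325
For no arbitrage the full-cycle product must be 1, so the missing rate is 1 / 1.5410325 ≈ 0.6489156.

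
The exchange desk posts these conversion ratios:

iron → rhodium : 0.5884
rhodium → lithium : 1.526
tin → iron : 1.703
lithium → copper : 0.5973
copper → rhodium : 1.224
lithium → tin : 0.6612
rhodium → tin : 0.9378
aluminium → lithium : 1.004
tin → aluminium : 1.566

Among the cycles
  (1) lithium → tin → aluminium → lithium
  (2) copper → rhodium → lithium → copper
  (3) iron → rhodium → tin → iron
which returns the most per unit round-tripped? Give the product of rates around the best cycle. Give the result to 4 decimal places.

1.1157

(1) 0.6612 × 1.566 × 1.004 = 1.03958
(2) 1.224 × 1.526 × 0.5973 = 1.11565
(3) 0.5884 × 0.9378 × 1.703 = 0.93972
Highest is cycle (2) at 1.1157 (>1, arbitrage).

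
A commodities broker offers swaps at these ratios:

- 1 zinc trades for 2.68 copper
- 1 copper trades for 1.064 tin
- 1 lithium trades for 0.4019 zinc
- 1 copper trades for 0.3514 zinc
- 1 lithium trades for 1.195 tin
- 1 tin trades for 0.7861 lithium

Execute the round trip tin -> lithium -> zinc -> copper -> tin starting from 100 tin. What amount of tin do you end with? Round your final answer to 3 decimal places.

90.089

100 tin × 0.7861 = 78.61 lithium
78.61 lithium × 0.4019 = 31.593359 zinc
31.593359 zinc × 2.68 = 84.67020212 copper
84.67020212 copper × 1.064 = 90.08909505568 tin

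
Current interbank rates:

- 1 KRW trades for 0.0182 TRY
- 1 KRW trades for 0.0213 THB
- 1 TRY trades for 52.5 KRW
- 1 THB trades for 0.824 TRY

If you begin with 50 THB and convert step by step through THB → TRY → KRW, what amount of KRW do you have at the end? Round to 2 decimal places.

2163.00

50 THB × 0.824 = 41.2 TRY
41.2 TRY × 52.5 = 2163 KRW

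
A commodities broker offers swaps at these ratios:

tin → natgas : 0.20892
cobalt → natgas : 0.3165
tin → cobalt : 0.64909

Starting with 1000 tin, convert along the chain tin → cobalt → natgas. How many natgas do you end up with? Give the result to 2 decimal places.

205.44

1000 tin × 0.64909 = 649.09 cobalt
649.09 cobalt × 0.3165 = 205.436985 natgas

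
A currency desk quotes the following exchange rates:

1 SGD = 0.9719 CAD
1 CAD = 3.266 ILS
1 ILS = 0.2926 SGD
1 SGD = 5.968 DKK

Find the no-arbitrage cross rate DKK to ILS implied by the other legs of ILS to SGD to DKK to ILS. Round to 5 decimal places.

Known legs of the cycle: 0.2926 × 5.968 = 1.7462368
For no arbitrage the full-cycle product must be 1, so the missing rate is 1 / 1.7462368 ≈ 0.5726600.

0.57266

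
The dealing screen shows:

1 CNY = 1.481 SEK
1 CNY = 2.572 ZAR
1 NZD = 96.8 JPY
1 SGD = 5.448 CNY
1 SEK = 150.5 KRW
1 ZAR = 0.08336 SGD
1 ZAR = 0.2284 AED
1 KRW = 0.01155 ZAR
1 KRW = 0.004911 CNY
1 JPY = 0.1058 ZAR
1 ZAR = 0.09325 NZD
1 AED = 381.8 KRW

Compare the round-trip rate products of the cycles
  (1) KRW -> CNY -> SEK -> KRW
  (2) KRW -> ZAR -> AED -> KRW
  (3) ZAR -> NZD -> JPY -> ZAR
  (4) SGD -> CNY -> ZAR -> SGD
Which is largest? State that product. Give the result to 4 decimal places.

1.1681

(1) 0.004911 × 1.481 × 150.5 = 1.09462
(2) 0.01155 × 0.2284 × 381.8 = 1.00720
(3) 0.09325 × 96.8 × 0.1058 = 0.95501
(4) 5.448 × 2.572 × 0.08336 = 1.16806
Highest is cycle (4) at 1.1681 (>1, arbitrage).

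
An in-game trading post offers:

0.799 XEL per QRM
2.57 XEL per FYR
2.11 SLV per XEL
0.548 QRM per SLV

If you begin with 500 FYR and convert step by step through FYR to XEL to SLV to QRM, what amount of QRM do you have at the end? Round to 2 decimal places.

1485.82

500 FYR × 2.57 = 1285 XEL
1285 XEL × 2.11 = 2711.35 SLV
2711.35 SLV × 0.548 = 1485.8198 QRM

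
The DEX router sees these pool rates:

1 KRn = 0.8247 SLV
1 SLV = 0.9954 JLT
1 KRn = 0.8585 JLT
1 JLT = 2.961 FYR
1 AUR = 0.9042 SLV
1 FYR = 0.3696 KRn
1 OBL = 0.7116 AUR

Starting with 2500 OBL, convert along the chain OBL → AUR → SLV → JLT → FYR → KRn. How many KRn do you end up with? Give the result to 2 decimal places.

2500 OBL × 0.7116 = 1779 AUR
1779 AUR × 0.9042 = 1608.5718 SLV
1608.5718 SLV × 0.9954 = 1601.17236972 JLT
1601.17236972 JLT × 2.961 = 4741.07138674092 FYR
4741.07138674092 FYR × 0.3696 = 1752.299984539444032 KRn

1752.30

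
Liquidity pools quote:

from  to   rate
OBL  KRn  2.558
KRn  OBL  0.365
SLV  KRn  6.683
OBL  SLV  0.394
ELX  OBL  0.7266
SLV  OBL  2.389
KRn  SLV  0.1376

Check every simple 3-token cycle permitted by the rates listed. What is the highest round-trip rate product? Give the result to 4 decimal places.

OBL→SLV→KRn→OBL: 0.394 × 6.683 × 0.365 = 0.96108
OBL→KRn→SLV→OBL: 2.558 × 0.1376 × 2.389 = 0.84088
Maximum is OBL→SLV→KRn→OBL at 0.9611; no arbitrage — every cycle loses value.

0.9611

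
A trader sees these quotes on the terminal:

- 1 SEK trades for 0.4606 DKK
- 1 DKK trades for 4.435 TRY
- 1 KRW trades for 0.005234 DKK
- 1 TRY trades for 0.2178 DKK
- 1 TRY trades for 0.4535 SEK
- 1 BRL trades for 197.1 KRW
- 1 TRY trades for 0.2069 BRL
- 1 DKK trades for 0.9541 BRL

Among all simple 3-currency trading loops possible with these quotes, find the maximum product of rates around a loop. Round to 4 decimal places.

DKK→BRL→KRW→DKK: 0.9541 × 197.1 × 0.005234 = 0.98427
DKK→TRY→SEK→DKK: 4.435 × 0.4535 × 0.4606 = 0.92639
Maximum is DKK→BRL→KRW→DKK at 0.9843; no arbitrage — every cycle loses value.

0.9843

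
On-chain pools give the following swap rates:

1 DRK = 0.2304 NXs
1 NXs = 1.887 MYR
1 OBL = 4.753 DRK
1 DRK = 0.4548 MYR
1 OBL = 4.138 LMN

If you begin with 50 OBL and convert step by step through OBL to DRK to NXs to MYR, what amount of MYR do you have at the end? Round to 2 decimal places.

103.32

50 OBL × 4.753 = 237.65 DRK
237.65 DRK × 0.2304 = 54.75456 NXs
54.75456 NXs × 1.887 = 103.32185472 MYR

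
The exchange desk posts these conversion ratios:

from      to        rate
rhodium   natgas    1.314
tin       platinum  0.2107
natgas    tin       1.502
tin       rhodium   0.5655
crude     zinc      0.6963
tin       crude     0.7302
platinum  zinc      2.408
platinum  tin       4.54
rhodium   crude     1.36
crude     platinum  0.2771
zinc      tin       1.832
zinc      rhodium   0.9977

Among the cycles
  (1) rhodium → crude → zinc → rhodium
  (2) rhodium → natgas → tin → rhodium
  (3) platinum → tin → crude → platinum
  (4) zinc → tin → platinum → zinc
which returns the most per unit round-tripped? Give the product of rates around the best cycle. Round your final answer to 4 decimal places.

1.1161

(1) 1.36 × 0.6963 × 0.9977 = 0.94479
(2) 1.314 × 1.502 × 0.5655 = 1.11609
(3) 4.54 × 0.7302 × 0.2771 = 0.91862
(4) 1.832 × 0.2107 × 2.408 = 0.92949
Highest is cycle (2) at 1.1161 (>1, arbitrage).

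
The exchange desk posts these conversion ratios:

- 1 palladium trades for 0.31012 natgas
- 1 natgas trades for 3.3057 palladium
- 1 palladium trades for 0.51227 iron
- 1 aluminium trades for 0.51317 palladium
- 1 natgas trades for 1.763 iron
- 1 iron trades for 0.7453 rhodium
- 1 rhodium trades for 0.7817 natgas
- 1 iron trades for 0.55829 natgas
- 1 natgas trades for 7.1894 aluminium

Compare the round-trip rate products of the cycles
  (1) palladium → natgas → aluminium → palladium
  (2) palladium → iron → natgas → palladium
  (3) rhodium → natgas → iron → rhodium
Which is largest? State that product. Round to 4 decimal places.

1.1442

(1) 0.31012 × 7.1894 × 0.51317 = 1.14415
(2) 0.51227 × 0.55829 × 3.3057 = 0.94541
(3) 0.7817 × 1.763 × 0.7453 = 1.02713
Highest is cycle (1) at 1.1442 (>1, arbitrage).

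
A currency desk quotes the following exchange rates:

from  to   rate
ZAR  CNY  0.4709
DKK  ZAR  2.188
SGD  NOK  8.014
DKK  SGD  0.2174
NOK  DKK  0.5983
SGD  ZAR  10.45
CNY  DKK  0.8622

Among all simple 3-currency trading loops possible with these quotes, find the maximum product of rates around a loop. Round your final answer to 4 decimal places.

NOK→DKK→SGD→NOK: 0.5983 × 0.2174 × 8.014 = 1.04238
CNY→DKK→ZAR→CNY: 0.8622 × 2.188 × 0.4709 = 0.88835
Maximum is NOK→DKK→SGD→NOK at 1.0424; arbitrage exists.

1.0424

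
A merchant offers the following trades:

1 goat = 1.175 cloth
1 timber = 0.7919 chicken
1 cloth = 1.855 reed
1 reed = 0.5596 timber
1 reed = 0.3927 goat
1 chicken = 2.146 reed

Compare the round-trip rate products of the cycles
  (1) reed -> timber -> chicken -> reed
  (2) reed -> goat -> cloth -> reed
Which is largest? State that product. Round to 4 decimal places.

(1) 0.5596 × 0.7919 × 2.146 = 0.95099
(2) 0.3927 × 1.175 × 1.855 = 0.85594
Highest is cycle (1) at 0.9510 (≤1, no arbitrage).

0.9510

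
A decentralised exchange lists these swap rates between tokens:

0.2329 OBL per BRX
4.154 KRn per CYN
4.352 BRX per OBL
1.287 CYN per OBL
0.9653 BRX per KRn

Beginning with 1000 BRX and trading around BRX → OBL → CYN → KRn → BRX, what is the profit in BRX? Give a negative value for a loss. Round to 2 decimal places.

1000 BRX × 0.2329 = 232.9 OBL
232.9 OBL × 1.287 = 299.7423 CYN
299.7423 CYN × 4.154 = 1245.1295142 KRn
1245.1295142 KRn × 0.9653 = 1201.92352005726 BRX
Net change: 1201.92352005726 − 1000 = 201.92352005726 BRX

201.92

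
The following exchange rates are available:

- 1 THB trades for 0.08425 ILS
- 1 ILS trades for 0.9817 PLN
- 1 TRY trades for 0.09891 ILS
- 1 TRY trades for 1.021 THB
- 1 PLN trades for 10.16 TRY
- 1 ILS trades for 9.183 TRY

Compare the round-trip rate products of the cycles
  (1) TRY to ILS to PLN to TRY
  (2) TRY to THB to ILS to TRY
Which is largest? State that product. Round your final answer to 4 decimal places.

(1) 0.09891 × 0.9817 × 10.16 = 0.98654
(2) 1.021 × 0.08425 × 9.183 = 0.78991
Highest is cycle (1) at 0.9865 (≤1, no arbitrage).

0.9865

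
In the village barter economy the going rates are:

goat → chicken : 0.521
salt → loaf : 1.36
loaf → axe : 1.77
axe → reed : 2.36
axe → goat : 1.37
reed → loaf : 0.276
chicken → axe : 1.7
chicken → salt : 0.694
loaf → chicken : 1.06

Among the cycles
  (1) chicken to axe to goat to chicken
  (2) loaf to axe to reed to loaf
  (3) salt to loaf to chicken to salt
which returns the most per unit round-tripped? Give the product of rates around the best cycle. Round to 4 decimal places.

1.2134

(1) 1.7 × 1.37 × 0.521 = 1.21341
(2) 1.77 × 2.36 × 0.276 = 1.15291
(3) 1.36 × 1.06 × 0.694 = 1.00047
Highest is cycle (1) at 1.2134 (>1, arbitrage).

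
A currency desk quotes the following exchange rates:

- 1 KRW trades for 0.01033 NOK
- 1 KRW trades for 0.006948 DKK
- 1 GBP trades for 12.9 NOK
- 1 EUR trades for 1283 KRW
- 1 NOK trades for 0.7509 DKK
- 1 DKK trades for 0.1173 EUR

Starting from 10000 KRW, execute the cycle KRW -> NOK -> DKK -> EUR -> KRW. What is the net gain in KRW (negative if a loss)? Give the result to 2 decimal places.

10000 KRW × 0.01033 = 103.3 NOK
103.3 NOK × 0.7509 = 77.56797 DKK
77.56797 DKK × 0.1173 = 9.098722881 EUR
9.098722881 EUR × 1283 = 11673.661456323 KRW
Net change: 11673.661456323 − 10000 = 1673.661456323 KRW

1673.66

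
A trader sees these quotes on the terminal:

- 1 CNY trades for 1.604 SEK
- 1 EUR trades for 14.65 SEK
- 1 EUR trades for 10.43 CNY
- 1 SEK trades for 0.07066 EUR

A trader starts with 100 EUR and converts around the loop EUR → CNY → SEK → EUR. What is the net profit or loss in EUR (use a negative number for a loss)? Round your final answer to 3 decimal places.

18.212

100 EUR × 10.43 = 1043 CNY
1043 CNY × 1.604 = 1672.972 SEK
1672.972 SEK × 0.07066 = 118.21220152 EUR
Net change: 118.21220152 − 100 = 18.21220152 EUR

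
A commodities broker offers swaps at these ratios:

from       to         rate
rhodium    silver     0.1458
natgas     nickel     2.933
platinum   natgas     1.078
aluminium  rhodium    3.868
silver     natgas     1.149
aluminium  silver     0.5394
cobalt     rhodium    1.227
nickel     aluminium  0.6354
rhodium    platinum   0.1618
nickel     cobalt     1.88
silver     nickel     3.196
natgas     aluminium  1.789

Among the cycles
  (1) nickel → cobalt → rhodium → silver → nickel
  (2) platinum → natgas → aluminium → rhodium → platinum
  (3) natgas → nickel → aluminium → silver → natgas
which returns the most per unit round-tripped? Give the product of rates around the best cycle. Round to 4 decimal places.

1.2070

(1) 1.88 × 1.227 × 0.1458 × 3.196 = 1.07490
(2) 1.078 × 1.789 × 3.868 × 0.1618 = 1.20696
(3) 2.933 × 0.6354 × 0.5394 × 1.149 = 1.15502
Highest is cycle (2) at 1.2070 (>1, arbitrage).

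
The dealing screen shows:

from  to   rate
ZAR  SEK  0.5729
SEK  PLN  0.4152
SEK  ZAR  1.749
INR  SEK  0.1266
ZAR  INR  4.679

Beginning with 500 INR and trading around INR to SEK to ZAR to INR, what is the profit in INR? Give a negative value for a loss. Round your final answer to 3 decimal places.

18.020

500 INR × 0.1266 = 63.3 SEK
63.3 SEK × 1.749 = 110.7117 ZAR
110.7117 ZAR × 4.679 = 518.0200443 INR
Net change: 518.0200443 − 500 = 18.0200443 INR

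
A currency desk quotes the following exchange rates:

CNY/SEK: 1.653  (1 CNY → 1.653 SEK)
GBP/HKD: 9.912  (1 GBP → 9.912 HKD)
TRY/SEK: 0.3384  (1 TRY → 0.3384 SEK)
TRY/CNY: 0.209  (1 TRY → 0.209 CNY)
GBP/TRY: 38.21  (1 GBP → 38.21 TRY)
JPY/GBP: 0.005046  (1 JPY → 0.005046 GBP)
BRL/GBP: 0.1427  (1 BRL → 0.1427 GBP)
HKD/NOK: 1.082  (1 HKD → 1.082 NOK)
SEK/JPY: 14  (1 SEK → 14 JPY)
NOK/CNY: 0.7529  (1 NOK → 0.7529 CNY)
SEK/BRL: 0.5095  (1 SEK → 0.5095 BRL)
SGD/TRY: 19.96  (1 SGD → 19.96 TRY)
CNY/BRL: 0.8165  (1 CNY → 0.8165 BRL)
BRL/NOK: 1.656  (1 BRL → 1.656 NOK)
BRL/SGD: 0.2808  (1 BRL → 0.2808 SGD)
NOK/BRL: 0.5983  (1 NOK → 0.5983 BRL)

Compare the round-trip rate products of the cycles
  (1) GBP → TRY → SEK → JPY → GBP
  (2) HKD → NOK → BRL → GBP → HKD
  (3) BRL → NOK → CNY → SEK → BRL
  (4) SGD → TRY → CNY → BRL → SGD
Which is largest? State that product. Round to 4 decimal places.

1.0501

(1) 38.21 × 0.3384 × 14 × 0.005046 = 0.91345
(2) 1.082 × 0.5983 × 0.1427 × 9.912 = 0.91565
(3) 1.656 × 0.7529 × 1.653 × 0.5095 = 1.05006
(4) 19.96 × 0.209 × 0.8165 × 0.2808 = 0.95645
Highest is cycle (3) at 1.0501 (>1, arbitrage).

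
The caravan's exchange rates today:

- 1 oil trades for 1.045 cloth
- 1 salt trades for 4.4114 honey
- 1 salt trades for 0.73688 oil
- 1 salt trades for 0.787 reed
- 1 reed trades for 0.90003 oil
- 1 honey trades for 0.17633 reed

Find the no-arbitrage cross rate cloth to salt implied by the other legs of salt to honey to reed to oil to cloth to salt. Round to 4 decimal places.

Known legs of the cycle: 4.4114 × 0.17633 × 0.90003 × 1.045 = 0.7316037493397787
For no arbitrage the full-cycle product must be 1, so the missing rate is 1 / 0.7316037493397787 ≈ 1.366860.

1.3669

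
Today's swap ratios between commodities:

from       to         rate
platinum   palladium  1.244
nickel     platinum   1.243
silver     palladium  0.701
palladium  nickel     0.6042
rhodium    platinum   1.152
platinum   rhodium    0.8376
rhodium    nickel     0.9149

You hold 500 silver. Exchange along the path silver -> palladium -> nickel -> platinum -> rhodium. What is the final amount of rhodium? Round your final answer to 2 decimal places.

500 silver × 0.701 = 350.5 palladium
350.5 palladium × 0.6042 = 211.7721 nickel
211.7721 nickel × 1.243 = 263.2327203 platinum
263.2327203 platinum × 0.8376 = 220.48372652328 rhodium

220.48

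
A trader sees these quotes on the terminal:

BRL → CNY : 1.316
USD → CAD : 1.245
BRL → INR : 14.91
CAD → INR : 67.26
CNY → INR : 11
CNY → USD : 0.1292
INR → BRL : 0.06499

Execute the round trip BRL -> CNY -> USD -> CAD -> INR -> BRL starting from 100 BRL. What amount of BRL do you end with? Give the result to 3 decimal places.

100 BRL × 1.316 = 131.6 CNY
131.6 CNY × 0.1292 = 17.00272 USD
17.00272 USD × 1.245 = 21.1683864 CAD
21.1683864 CAD × 67.26 = 1423.785669264 INR
1423.785669264 INR × 0.06499 = 92.53183064546736 BRL

92.532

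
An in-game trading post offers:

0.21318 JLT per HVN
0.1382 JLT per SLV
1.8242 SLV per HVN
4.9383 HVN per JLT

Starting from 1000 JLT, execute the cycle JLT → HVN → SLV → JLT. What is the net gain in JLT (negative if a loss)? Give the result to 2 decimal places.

1000 JLT × 4.9383 = 4938.3 HVN
4938.3 HVN × 1.8242 = 9008.44686 SLV
9008.44686 SLV × 0.1382 = 1244.967356052 JLT
Net change: 1244.967356052 − 1000 = 244.967356052 JLT

244.97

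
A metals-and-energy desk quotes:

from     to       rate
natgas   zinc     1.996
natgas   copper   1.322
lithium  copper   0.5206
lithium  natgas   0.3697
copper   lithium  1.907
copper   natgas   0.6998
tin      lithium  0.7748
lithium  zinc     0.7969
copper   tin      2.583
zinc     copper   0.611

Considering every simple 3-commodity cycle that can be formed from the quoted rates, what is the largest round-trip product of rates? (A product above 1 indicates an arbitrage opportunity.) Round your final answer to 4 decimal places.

1.0419

lithium→copper→tin→lithium: 0.5206 × 2.583 × 0.7748 = 1.04188
natgas→copper→lithium→natgas: 1.322 × 1.907 × 0.3697 = 0.93203
lithium→zinc→copper→lithium: 0.7969 × 0.611 × 1.907 = 0.92853
natgas→zinc→copper→natgas: 1.996 × 0.611 × 0.6998 = 0.85345
Maximum is lithium→copper→tin→lithium at 1.0419; arbitrage exists.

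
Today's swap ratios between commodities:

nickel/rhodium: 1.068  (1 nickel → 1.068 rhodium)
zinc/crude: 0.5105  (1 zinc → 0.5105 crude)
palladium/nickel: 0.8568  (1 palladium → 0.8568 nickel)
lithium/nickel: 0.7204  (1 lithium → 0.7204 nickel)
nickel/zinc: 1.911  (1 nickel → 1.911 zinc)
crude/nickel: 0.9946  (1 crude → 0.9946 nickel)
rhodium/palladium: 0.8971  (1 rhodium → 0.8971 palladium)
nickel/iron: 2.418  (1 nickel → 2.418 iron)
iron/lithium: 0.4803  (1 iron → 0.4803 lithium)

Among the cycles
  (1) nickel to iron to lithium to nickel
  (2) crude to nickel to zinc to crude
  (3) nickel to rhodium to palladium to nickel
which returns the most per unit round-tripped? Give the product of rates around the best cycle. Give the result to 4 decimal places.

0.9703

(1) 2.418 × 0.4803 × 0.7204 = 0.83665
(2) 0.9946 × 1.911 × 0.5105 = 0.97030
(3) 1.068 × 0.8971 × 0.8568 = 0.82090
Highest is cycle (2) at 0.9703 (≤1, no arbitrage).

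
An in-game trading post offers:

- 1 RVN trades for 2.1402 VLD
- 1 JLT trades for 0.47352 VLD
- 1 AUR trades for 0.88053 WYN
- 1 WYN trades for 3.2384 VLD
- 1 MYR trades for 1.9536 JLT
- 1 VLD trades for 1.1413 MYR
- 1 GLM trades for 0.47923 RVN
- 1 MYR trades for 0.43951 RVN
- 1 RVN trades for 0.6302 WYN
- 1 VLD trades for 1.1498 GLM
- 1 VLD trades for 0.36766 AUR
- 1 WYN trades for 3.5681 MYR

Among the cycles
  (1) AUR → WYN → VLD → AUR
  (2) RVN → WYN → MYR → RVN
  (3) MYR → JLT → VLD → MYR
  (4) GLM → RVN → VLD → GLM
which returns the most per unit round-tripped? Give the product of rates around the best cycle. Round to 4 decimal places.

(1) 0.88053 × 3.2384 × 0.36766 = 1.04839
(2) 0.6302 × 3.5681 × 0.43951 = 0.98829
(3) 1.9536 × 0.47352 × 1.1413 = 1.05578
(4) 0.47923 × 2.1402 × 1.1498 = 1.17929
Highest is cycle (4) at 1.1793 (>1, arbitrage).

1.1793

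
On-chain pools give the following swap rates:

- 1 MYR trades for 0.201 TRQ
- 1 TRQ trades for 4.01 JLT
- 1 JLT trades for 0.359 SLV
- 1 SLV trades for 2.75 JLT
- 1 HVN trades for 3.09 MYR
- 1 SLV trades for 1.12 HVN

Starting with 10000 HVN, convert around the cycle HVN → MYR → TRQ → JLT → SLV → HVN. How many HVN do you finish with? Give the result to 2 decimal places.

10000 HVN × 3.09 = 30900 MYR
30900 MYR × 0.201 = 6210.9 TRQ
6210.9 TRQ × 4.01 = 24905.709 JLT
24905.709 JLT × 0.359 = 8941.149531 SLV
8941.149531 SLV × 1.12 = 10014.08747472 HVN

10014.09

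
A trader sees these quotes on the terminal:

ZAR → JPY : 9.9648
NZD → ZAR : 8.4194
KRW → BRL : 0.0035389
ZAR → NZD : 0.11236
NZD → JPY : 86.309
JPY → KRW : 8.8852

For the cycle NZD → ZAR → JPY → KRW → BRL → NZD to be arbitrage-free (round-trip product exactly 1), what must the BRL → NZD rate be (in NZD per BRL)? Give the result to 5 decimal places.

Known legs of the cycle: 8.4194 × 9.9648 × 8.8852 × 0.0035389 = 2.6380633980848564736
For no arbitrage the full-cycle product must be 1, so the missing rate is 1 / 2.6380633980848564736 ≈ 0.3790659.

0.37907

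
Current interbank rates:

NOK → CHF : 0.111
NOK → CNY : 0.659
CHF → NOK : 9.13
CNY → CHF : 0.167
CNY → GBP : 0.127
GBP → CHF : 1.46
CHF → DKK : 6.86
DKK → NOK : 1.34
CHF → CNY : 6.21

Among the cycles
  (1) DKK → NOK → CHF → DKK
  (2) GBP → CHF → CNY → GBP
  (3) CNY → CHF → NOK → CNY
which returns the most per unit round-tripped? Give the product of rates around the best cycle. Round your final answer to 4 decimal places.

1.1515

(1) 1.34 × 0.111 × 6.86 = 1.02036
(2) 1.46 × 6.21 × 0.127 = 1.15146
(3) 0.167 × 9.13 × 0.659 = 1.00478
Highest is cycle (2) at 1.1515 (>1, arbitrage).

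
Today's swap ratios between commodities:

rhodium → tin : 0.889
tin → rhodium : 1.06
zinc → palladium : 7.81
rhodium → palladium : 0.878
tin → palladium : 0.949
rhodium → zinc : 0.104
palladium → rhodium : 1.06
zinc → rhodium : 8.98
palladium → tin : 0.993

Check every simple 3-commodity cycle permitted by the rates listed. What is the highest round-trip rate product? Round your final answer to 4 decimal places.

0.9242

tin→rhodium→palladium→tin: 1.06 × 0.878 × 0.993 = 0.92417
tin→palladium→rhodium→tin: 0.949 × 1.06 × 0.889 = 0.89428
palladium→rhodium→zinc→palladium: 1.06 × 0.104 × 7.81 = 0.86097
Maximum is tin→rhodium→palladium→tin at 0.9242; no arbitrage — every cycle loses value.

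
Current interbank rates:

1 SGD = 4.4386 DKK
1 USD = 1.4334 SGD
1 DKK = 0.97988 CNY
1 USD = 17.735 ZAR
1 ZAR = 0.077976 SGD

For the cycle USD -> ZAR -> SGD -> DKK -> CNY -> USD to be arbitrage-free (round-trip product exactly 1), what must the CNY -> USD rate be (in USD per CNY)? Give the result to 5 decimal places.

Known legs of the cycle: 17.735 × 0.077976 × 4.4386 × 0.97988 = 6.01465952733500448
For no arbitrage the full-cycle product must be 1, so the missing rate is 1 / 6.01465952733500448 ≈ 0.1662605.

0.16626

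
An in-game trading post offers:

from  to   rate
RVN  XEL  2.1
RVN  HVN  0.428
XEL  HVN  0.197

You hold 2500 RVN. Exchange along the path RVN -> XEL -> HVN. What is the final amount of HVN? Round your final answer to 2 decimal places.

2500 RVN × 2.1 = 5250 XEL
5250 XEL × 0.197 = 1034.25 HVN

1034.25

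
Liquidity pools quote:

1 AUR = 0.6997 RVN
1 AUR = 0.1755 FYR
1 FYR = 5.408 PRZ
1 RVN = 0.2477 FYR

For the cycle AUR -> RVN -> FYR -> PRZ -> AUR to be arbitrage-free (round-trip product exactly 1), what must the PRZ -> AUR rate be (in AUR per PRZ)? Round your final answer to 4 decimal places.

Known legs of the cycle: 0.6997 × 0.2477 × 5.408 = 0.93729125152
For no arbitrage the full-cycle product must be 1, so the missing rate is 1 / 0.93729125152 ≈ 1.066904.

1.0669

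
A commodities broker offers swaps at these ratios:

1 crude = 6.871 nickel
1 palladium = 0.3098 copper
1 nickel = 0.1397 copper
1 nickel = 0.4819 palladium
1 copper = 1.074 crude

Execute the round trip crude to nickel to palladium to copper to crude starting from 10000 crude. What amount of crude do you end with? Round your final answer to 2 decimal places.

11016.98

10000 crude × 6.871 = 68710 nickel
68710 nickel × 0.4819 = 33111.349 palladium
33111.349 palladium × 0.3098 = 10257.8959202 copper
10257.8959202 copper × 1.074 = 11016.9802182948 crude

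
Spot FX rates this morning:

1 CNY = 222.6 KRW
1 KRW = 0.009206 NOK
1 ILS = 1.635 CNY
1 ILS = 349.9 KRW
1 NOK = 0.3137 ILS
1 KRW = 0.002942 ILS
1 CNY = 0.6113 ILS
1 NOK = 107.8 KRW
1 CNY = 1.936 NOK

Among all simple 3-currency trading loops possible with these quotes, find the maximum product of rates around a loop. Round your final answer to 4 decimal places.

1.0707

ILS→CNY→KRW→ILS: 1.635 × 222.6 × 0.002942 = 1.07074
NOK→ILS→KRW→NOK: 0.3137 × 349.9 × 0.009206 = 1.01048
NOK→ILS→CNY→NOK: 0.3137 × 1.635 × 1.936 = 0.99297
Maximum is ILS→CNY→KRW→ILS at 1.0707; arbitrage exists.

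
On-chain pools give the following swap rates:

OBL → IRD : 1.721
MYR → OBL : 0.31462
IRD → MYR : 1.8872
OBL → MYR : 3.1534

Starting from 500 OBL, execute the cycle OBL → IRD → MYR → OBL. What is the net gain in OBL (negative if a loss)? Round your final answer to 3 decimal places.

500 OBL × 1.721 = 860.5 IRD
860.5 IRD × 1.8872 = 1623.9356 MYR
1623.9356 MYR × 0.31462 = 510.922618472 OBL
Net change: 510.922618472 − 500 = 10.922618472 OBL

10.923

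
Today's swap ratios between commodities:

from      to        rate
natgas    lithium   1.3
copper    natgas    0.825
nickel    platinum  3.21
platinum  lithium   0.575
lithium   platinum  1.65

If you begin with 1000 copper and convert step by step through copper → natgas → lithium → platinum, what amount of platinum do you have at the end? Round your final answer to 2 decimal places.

1769.63

1000 copper × 0.825 = 825 natgas
825 natgas × 1.3 = 1072.5 lithium
1072.5 lithium × 1.65 = 1769.625 platinum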